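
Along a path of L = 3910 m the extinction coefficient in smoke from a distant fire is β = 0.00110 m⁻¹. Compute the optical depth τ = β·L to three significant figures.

4.30

τ = β·L = 0.00110 × 3910 = 4.3010.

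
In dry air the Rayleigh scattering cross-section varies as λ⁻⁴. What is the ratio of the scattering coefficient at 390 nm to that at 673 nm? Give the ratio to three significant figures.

Rayleigh scattering ∝ λ⁻⁴, so the ratio of coefficients is the inverse fourth power of the wavelength ratio.
σ(390)/σ(673) = (673/390)⁴ = (1.7256)⁴ = 8.868.

8.87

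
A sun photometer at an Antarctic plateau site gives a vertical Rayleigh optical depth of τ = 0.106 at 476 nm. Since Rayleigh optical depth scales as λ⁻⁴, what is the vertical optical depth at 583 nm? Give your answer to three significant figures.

0.0471

τ(583 nm) = τ(476 nm) × (476/583)⁴ = 0.106 × (0.8165)⁴ = 0.106 × 0.4444 = 0.0471.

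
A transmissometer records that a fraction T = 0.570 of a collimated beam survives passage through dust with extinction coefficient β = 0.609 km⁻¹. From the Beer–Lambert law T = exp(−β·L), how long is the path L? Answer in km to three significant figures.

Beer–Lambert: T = exp(−βL) ⇒ L = −ln(T)/β = −ln(0.570)/0.609 = 0.5621/0.609 = 0.923 km.

0.923 km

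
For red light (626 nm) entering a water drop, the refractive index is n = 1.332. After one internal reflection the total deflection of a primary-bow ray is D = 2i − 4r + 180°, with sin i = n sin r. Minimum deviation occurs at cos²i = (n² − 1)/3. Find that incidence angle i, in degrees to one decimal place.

cos²i = (1.332² − 1)/3 = (1.77422 − 1)/3 = 0.25807.
cos i = 0.50801, so i = 59.469°.

59.5°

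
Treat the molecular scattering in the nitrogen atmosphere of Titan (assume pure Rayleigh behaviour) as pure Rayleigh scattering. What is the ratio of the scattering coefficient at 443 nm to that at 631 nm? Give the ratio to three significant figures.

Rayleigh scattering ∝ λ⁻⁴, so the ratio of coefficients is the inverse fourth power of the wavelength ratio.
σ(443)/σ(631) = (631/443)⁴ = (1.4244)⁴ = 4.116.

4.12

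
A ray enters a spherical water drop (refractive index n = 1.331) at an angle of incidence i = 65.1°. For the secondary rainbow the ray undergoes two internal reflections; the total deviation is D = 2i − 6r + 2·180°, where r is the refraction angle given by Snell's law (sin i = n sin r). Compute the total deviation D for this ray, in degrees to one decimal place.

232.4°

sin r = sin 65.1° / 1.331 = 0.9070/1.331 = 0.6815; r = 42.96°.
D = 2·65.1° − 6·42.96° + 2·180° = 130.20° − 257.75° + 360° = 232.45°.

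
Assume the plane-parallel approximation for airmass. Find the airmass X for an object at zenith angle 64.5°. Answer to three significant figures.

2.32

X = sec z = 1/cos 64.5° = 1/0.4305 = 2.3228.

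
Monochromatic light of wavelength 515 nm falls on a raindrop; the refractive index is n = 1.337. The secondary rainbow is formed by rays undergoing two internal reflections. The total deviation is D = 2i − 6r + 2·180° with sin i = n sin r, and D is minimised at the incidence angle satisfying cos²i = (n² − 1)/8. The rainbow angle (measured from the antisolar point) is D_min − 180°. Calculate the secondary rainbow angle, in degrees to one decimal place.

51.9°

cos²i = (1.78757 − 1)/8 = 0.09845; i = arccos(0.31376) = 71.714°.
sin r = sin 71.714°/1.337 = 0.71017; r = 45.249°.
D_min = 2·71.714° − 6·45.249° + 360° = 231.934°.
Rainbow angle = D_min − 180° = 51.934°.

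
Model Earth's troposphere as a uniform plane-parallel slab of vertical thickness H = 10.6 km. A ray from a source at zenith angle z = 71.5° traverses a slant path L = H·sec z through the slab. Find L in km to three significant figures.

sec z = 1/cos 71.5° = 3.1515.
L = 10.6 × 3.1515 = 33.406 km.

33.4 km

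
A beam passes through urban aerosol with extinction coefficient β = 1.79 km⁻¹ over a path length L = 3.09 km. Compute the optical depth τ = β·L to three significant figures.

τ = β·L = 1.79 × 3.09 = 5.5311.

5.53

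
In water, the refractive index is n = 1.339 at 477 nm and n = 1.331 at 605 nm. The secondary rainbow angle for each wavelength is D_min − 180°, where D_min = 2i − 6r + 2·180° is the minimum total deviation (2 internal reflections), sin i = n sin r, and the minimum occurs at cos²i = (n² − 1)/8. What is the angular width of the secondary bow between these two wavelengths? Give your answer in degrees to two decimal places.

2.09°

At 477 nm (n = 1.339): cos²i = 0.09912 → i = 71.650°, r = 45.141°, D_min = 232.451°, rainbow angle = 52.451°.
At 605 nm (n = 1.331): cos²i = 0.09645 → i = 71.907°, r = 45.575°, D_min = 230.365°, rainbow angle = 50.365°.
Angular width = |52.451° − 50.365°| = 2.086°.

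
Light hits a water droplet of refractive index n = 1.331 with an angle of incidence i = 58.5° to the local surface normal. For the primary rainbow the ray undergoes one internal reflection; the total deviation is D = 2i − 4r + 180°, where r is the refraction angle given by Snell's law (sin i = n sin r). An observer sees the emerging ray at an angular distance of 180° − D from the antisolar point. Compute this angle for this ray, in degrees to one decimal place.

sin r = sin 58.5° / 1.331 = 0.8526/1.331 = 0.6406; r = 39.84°.
D = 2·58.5° − 4·39.84° + 180° = 117.00° − 159.35° + 180° = 137.65°.
Angle from antisolar point = 180° − D = 42.35°.

42.3°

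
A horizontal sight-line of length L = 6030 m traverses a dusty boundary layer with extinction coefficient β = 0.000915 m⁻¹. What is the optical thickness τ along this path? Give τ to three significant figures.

5.52

τ = β·L = 0.000915 × 6030 = 5.5175.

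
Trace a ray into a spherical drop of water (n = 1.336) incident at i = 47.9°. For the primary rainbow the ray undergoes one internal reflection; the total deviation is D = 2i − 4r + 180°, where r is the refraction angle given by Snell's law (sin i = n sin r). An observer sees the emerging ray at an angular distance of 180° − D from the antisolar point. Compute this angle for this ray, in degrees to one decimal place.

sin r = sin 47.9° / 1.336 = 0.7420/1.336 = 0.5554; r = 33.74°.
D = 2·47.9° − 4·33.74° + 180° = 95.80° − 134.95° + 180° = 140.85°.
Angle from antisolar point = 180° − D = 39.15°.

39.1°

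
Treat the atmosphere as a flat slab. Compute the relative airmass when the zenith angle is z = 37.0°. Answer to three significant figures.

1.25

X = sec z = 1/cos 37.0° = 1/0.7986 = 1.2521.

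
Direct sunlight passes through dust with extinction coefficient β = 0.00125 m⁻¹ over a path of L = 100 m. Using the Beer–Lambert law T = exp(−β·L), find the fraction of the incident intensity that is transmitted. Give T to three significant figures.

τ = β·L = 0.00125 × 100 = 0.1250.
T = exp(−0.1250) = 0.8825.

0.882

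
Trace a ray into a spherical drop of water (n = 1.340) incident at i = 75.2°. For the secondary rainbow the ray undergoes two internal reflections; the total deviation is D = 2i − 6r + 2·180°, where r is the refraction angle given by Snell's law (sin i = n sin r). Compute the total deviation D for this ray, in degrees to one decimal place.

sin r = sin 75.2° / 1.340 = 0.9668/1.340 = 0.7215; r = 46.18°.
D = 2·75.2° − 6·46.18° + 2·180° = 150.40° − 277.08° + 360° = 233.32°.

233.3°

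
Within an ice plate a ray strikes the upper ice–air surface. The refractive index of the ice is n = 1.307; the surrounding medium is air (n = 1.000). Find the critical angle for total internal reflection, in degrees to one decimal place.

49.9°

sin θ_c = n_air / n = 1.000 / 1.307 = 0.7651.
θ_c = arcsin(0.7651) = 49.92°.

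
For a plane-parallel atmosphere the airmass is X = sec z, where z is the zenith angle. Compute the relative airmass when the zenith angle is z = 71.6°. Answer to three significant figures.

3.17

X = sec z = 1/cos 71.6° = 1/0.3156 = 3.1681.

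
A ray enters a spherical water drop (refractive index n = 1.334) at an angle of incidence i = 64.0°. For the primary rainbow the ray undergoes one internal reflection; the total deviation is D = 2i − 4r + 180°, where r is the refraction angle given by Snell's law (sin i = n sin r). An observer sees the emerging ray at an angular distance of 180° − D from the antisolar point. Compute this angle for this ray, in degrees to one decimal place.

sin r = sin 64.0° / 1.334 = 0.8988/1.334 = 0.6738; r = 42.36°.
D = 2·64.0° − 4·42.36° + 180° = 128.00° − 169.43° + 180° = 138.57°.
Angle from antisolar point = 180° − D = 41.43°.

41.4°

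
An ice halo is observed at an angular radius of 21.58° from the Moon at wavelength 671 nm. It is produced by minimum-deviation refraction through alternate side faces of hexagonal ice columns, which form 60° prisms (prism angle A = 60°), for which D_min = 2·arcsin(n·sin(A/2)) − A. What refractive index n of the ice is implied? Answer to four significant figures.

1.307

Rearranging: n = sin((D_min + A)/2) / sin(A/2).
(D_min + A)/2 = (21.58° + 60°)/2 = 40.790°.
n = sin 40.790° / sin 30° = 0.6533 / 0.5000 = 1.3066.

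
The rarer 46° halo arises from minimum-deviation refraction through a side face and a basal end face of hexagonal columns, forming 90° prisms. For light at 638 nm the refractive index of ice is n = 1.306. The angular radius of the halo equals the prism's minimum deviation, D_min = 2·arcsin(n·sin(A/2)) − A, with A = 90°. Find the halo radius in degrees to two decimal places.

n·sin(A/2) = 1.306 × sin 45° = 1.306 × 0.7071 = 0.9235.
D_min = 2·arcsin(0.9235) − 90° = 2 × 67.440° − 90° = 44.881°.

44.88°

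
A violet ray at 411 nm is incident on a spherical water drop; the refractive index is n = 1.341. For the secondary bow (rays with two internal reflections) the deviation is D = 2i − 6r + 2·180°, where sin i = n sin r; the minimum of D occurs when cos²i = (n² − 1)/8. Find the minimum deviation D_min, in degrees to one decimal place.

cos²i = (1.79828 − 1)/8 = 0.09979; i = arccos(0.31589) = 71.586°.
sin r = sin 71.586°/1.341 = 0.70753; r = 45.034°.
D_min = 2·71.586° − 6·45.034° + 360° = 232.966°.

233.0°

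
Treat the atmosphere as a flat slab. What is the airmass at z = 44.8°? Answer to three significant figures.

X = sec z = 1/cos 44.8° = 1/0.7096 = 1.4093.

1.41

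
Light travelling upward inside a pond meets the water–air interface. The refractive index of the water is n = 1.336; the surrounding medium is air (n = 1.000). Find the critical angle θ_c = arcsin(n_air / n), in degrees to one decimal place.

sin θ_c = n_air / n = 1.000 / 1.336 = 0.7485.
θ_c = arcsin(0.7485) = 48.46°.

48.5°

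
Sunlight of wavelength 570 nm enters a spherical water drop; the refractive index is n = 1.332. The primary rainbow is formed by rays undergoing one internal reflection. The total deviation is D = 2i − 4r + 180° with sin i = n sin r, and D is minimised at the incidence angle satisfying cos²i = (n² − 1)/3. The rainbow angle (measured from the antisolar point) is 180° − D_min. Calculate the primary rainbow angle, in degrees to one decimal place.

42.2°

cos²i = (1.77422 − 1)/3 = 0.25807; i = arccos(0.50801) = 59.469°.
sin r = sin 59.469°/1.332 = 0.64666; r = 40.290°.
D_min = 2·59.469° − 4·40.290° + 180° = 137.776°.
Rainbow angle = 180° − D_min = 42.224°.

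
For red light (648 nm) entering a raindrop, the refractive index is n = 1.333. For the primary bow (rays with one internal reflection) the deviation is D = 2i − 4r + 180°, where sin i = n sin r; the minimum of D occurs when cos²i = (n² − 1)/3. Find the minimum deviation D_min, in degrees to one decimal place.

137.9°

cos²i = (1.77689 − 1)/3 = 0.25896; i = arccos(0.50888) = 59.410°.
sin r = sin 59.410°/1.333 = 0.64579; r = 40.225°.
D_min = 2·59.410° − 4·40.225° + 180° = 137.922°.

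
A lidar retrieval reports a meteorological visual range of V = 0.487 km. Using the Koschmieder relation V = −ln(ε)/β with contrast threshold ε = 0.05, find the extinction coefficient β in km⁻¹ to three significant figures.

β = −ln(0.05) / V = 2.996 / 0.487 = 6.1514 km⁻¹.

6.15 km⁻¹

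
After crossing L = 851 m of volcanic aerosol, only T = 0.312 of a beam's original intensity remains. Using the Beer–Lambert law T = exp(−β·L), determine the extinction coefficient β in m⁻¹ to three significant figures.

0.00137 m⁻¹

Beer–Lambert: T = exp(−βL) ⇒ β = −ln(T)/L = −ln(0.312)/851 = 1.1648/851 = 0.001369 m⁻¹.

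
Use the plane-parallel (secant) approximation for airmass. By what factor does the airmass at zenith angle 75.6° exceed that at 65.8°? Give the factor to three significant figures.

X(75.6°)/X(65.8°) = sec 75.6° / sec 65.8° = cos 65.8° / cos 75.6° = 0.4099/0.2487 = 1.6483.

1.65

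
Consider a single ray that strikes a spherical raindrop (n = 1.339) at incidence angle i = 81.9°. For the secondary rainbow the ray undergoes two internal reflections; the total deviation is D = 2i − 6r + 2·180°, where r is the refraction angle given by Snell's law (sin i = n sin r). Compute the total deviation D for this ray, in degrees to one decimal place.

237.7°

sin r = sin 81.9° / 1.339 = 0.9900/1.339 = 0.7394; r = 47.68°.
D = 2·81.9° − 6·47.68° + 2·180° = 163.80° − 286.07° + 360° = 237.73°.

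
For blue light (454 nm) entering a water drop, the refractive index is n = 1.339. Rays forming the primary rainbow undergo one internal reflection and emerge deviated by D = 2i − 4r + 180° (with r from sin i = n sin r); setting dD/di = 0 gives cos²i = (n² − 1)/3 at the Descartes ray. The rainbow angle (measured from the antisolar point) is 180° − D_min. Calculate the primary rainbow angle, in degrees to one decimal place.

cos²i = (1.79292 − 1)/3 = 0.26431; i = arccos(0.51411) = 59.062°.
sin r = sin 59.062°/1.339 = 0.64057; r = 39.834°.
D_min = 2·59.062° − 4·39.834° + 180° = 138.786°.
Rainbow angle = 180° − D_min = 41.214°.

41.2°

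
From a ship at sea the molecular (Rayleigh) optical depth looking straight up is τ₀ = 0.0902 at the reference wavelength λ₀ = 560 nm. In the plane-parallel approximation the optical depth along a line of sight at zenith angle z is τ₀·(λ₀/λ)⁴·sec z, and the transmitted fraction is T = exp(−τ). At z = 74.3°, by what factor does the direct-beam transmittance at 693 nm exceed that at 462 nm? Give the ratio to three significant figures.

1.78

Airmass: sec 74.3° = 3.6955.
τ(693 nm) = 0.0902 × (560/693)⁴ × 3.6955 = 0.0902 × 0.4264 × 3.6955 = 0.1421.
τ(462 nm) = 0.0902 × (560/462)⁴ × 3.6955 = 0.0902 × 2.1587 × 3.6955 = 0.7196.
T(693)/T(462) = exp(τ_B − τ_A) = exp(0.5774) = 1.7814.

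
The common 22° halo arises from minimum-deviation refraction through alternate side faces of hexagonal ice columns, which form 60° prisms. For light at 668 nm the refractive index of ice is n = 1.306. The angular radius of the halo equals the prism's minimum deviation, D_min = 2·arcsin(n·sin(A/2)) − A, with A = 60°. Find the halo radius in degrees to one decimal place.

21.5°

n·sin(A/2) = 1.306 × sin 30° = 1.306 × 0.5000 = 0.6530.
D_min = 2·arcsin(0.6530) − 60° = 2 × 40.768° − 60° = 21.536°.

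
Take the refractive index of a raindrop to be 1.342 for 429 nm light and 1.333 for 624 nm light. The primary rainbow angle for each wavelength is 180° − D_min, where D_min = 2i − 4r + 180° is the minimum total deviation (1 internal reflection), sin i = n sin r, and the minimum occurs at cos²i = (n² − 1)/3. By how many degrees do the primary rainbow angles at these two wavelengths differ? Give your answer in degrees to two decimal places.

At 429 nm (n = 1.342): cos²i = 0.26699 → i = 58.888°, r = 39.641°, D_min = 139.213°, rainbow angle = 40.787°.
At 624 nm (n = 1.333): cos²i = 0.25896 → i = 59.410°, r = 40.225°, D_min = 137.922°, rainbow angle = 42.078°.
Angular width = |40.787° − 42.078°| = 1.291°.

1.29°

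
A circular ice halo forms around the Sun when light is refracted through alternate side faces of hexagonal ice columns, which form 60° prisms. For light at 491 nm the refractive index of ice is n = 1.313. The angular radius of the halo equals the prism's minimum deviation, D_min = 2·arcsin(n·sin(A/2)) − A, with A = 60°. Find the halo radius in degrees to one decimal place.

22.1°

n·sin(A/2) = 1.313 × sin 30° = 1.313 × 0.5000 = 0.6565.
D_min = 2·arcsin(0.6565) − 60° = 2 × 41.033° − 60° = 22.067°.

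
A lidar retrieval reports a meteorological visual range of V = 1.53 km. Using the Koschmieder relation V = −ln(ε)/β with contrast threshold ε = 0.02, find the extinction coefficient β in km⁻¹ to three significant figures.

2.56 km⁻¹

β = −ln(0.02) / V = 3.912 / 1.53 = 2.5569 km⁻¹.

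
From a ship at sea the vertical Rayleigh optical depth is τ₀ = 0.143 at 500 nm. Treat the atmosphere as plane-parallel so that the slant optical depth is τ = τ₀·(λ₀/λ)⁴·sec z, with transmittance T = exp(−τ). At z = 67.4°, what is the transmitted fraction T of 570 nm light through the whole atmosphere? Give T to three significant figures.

sec 67.4° = 2.6022.
τ = 0.143 × (500/570)⁴ × 2.6022 = 0.143 × 0.5921 × 2.6022 = 0.2203.
T = exp(−0.2203) = 0.8023.

0.802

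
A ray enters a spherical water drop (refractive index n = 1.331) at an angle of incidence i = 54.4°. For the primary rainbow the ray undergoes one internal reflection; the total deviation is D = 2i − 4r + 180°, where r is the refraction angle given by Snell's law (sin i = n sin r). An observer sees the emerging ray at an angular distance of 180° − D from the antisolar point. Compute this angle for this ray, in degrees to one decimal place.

41.8°

sin r = sin 54.4° / 1.331 = 0.8131/1.331 = 0.6109; r = 37.65°.
D = 2·54.4° − 4·37.65° + 180° = 108.80° − 150.62° + 180° = 138.18°.
Angle from antisolar point = 180° − D = 41.82°.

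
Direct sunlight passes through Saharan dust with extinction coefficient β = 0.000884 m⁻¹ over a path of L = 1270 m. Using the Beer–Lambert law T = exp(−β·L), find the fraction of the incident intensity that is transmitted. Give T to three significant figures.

τ = β·L = 0.000884 × 1270 = 1.1227.
T = exp(−1.1227) = 0.3254.

0.325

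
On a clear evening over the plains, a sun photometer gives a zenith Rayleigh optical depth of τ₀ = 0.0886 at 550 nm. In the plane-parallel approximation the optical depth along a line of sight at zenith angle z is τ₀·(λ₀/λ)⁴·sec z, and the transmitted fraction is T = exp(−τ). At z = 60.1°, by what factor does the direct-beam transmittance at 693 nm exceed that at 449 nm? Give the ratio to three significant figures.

Airmass: sec 60.1° = 2.0061.
τ(693 nm) = 0.0886 × (550/693)⁴ × 2.0061 = 0.0886 × 0.3968 × 2.0061 = 0.0705.
τ(449 nm) = 0.0886 × (550/449)⁴ × 2.0061 = 0.0886 × 2.2515 × 2.0061 = 0.4002.
T(693)/T(449) = exp(τ_B − τ_A) = exp(0.3297) = 1.3905.

1.39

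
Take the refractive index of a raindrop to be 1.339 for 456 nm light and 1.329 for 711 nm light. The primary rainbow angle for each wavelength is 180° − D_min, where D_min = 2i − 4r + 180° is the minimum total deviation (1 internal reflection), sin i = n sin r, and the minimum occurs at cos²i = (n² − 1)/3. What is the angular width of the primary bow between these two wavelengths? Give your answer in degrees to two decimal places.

1.45°

At 456 nm (n = 1.339): cos²i = 0.26431 → i = 59.062°, r = 39.834°, D_min = 138.786°, rainbow angle = 41.214°.
At 711 nm (n = 1.329): cos²i = 0.25541 → i = 59.643°, r = 40.487°, D_min = 137.337°, rainbow angle = 42.663°.
Angular width = |41.214° − 42.663°| = 1.450°.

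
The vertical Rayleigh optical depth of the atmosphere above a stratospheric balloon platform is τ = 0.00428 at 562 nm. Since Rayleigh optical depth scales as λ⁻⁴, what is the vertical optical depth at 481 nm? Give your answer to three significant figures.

0.00798

τ(481 nm) = τ(562 nm) × (562/481)⁴ = 0.00428 × (1.1684)⁴ = 0.00428 × 1.8637 = 0.0080.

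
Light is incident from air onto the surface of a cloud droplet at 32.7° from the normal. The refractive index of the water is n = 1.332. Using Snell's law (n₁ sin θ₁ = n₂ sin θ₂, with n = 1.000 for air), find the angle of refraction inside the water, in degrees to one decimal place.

23.9°

Snell: sin θ_r = sin θ_i / n = sin 32.7° / 1.332 = 0.5402 / 1.332 = 0.4056.
θ_r = arcsin(0.4056) = 23.93°.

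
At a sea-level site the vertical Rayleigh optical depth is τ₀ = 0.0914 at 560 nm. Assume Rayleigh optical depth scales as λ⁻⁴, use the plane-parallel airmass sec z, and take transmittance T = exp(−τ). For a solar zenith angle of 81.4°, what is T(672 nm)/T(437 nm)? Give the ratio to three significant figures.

Airmass: sec 81.4° = 6.6874.
τ(672 nm) = 0.0914 × (560/672)⁴ × 6.6874 = 0.0914 × 0.4823 × 6.6874 = 0.2948.
τ(437 nm) = 0.0914 × (560/437)⁴ × 6.6874 = 0.0914 × 2.6967 × 6.6874 = 1.6483.
T(672)/T(437) = exp(τ_B − τ_A) = exp(1.3535) = 3.8710.

3.87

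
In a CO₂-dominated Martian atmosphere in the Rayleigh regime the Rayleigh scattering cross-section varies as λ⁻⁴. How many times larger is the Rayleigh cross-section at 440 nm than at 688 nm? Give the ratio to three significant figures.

5.98

Rayleigh scattering ∝ λ⁻⁴, so the ratio of coefficients is the inverse fourth power of the wavelength ratio.
σ(440)/σ(688) = (688/440)⁴ = (1.5636)⁴ = 5.978.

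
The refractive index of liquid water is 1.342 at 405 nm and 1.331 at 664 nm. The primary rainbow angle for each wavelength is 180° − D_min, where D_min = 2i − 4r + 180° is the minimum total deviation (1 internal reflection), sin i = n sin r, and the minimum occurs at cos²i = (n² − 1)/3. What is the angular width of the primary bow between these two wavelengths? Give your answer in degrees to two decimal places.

At 405 nm (n = 1.342): cos²i = 0.26699 → i = 58.888°, r = 39.641°, D_min = 139.213°, rainbow angle = 40.787°.
At 664 nm (n = 1.331): cos²i = 0.25719 → i = 59.527°, r = 40.356°, D_min = 137.630°, rainbow angle = 42.370°.
Angular width = |40.787° − 42.370°| = 1.583°.

1.58°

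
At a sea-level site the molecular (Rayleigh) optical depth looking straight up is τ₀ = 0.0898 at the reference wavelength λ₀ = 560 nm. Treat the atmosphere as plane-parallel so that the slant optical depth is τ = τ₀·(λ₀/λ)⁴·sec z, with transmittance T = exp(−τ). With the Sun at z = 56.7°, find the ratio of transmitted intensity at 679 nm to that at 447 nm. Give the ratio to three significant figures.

Airmass: sec 56.7° = 1.8214.
τ(679 nm) = 0.0898 × (560/679)⁴ × 1.8214 = 0.0898 × 0.4627 × 1.8214 = 0.0757.
τ(447 nm) = 0.0898 × (560/447)⁴ × 1.8214 = 0.0898 × 2.4633 × 1.8214 = 0.4029.
T(679)/T(447) = exp(τ_B − τ_A) = exp(0.3272) = 1.3871.

1.39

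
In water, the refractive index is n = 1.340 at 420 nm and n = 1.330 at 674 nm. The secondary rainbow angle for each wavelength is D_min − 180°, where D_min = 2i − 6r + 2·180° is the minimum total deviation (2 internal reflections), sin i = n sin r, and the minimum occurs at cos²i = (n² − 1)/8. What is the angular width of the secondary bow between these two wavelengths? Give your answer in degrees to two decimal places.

At 420 nm (n = 1.340): cos²i = 0.09945 → i = 71.618°, r = 45.088°, D_min = 232.709°, rainbow angle = 52.709°.
At 674 nm (n = 1.330): cos²i = 0.09611 → i = 71.940°, r = 45.630°, D_min = 230.101°, rainbow angle = 50.101°.
Angular width = |52.709° − 50.101°| = 2.608°.

2.61°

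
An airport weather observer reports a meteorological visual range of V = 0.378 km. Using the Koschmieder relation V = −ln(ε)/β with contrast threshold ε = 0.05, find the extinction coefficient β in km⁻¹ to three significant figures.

β = −ln(0.05) / V = 2.996 / 0.378 = 7.9252 km⁻¹.

7.93 km⁻¹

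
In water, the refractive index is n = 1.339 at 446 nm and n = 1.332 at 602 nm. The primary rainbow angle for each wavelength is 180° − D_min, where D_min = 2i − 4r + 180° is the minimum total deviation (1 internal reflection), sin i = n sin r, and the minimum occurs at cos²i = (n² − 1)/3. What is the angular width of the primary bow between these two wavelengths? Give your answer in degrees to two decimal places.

At 446 nm (n = 1.339): cos²i = 0.26431 → i = 59.062°, r = 39.834°, D_min = 138.786°, rainbow angle = 41.214°.
At 602 nm (n = 1.332): cos²i = 0.25807 → i = 59.469°, r = 40.290°, D_min = 137.776°, rainbow angle = 42.224°.
Angular width = |41.214° − 42.224°| = 1.010°.

1.01°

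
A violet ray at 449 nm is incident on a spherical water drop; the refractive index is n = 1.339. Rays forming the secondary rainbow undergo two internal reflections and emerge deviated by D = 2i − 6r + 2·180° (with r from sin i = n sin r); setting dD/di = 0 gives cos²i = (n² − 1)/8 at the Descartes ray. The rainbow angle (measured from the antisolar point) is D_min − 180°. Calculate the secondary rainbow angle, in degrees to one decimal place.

52.5°

cos²i = (1.79292 − 1)/8 = 0.09912; i = arccos(0.31483) = 71.650°.
sin r = sin 71.650°/1.339 = 0.70885; r = 45.141°.
D_min = 2·71.650° − 6·45.141° + 360° = 232.451°.
Rainbow angle = D_min − 180° = 52.451°.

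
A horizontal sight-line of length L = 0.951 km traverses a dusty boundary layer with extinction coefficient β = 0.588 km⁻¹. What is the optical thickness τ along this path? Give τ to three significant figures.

τ = β·L = 0.588 × 0.951 = 0.5592.

0.559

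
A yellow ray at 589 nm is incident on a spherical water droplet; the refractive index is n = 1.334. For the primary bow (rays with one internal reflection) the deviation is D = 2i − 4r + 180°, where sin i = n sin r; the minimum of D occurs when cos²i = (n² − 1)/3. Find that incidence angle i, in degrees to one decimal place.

cos²i = (1.334² − 1)/3 = (1.77956 − 1)/3 = 0.25985.
cos i = 0.50976, so i = 59.352°.

59.4°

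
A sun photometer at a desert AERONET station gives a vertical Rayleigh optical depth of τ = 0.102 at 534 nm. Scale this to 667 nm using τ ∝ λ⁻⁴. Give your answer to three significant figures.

τ(667 nm) = τ(534 nm) × (534/667)⁴ = 0.102 × (0.8006)⁴ = 0.102 × 0.4108 = 0.0419.

0.0419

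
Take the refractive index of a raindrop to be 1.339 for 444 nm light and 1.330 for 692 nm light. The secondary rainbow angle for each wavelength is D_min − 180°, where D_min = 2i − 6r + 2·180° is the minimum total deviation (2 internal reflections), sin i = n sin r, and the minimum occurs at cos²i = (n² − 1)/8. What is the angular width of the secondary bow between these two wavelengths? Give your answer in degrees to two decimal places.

At 444 nm (n = 1.339): cos²i = 0.09912 → i = 71.650°, r = 45.141°, D_min = 232.451°, rainbow angle = 52.451°.
At 692 nm (n = 1.330): cos²i = 0.09611 → i = 71.940°, r = 45.630°, D_min = 230.101°, rainbow angle = 50.101°.
Angular width = |52.451° − 50.101°| = 2.350°.

2.35°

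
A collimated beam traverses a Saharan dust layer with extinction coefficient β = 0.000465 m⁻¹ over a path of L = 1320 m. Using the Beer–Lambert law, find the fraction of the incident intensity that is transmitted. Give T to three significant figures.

τ = β·L = 0.000465 × 1320 = 0.6138.
T = exp(−0.6138) = 0.5413.

0.541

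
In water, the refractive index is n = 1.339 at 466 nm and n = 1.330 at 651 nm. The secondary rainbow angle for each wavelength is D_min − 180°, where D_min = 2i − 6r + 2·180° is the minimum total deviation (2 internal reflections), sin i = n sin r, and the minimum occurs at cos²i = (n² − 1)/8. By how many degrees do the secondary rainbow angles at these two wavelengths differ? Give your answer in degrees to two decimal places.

At 466 nm (n = 1.339): cos²i = 0.09912 → i = 71.650°, r = 45.141°, D_min = 232.451°, rainbow angle = 52.451°.
At 651 nm (n = 1.330): cos²i = 0.09611 → i = 71.940°, r = 45.630°, D_min = 230.101°, rainbow angle = 50.101°.
Angular width = |52.451° − 50.101°| = 2.350°.

2.35°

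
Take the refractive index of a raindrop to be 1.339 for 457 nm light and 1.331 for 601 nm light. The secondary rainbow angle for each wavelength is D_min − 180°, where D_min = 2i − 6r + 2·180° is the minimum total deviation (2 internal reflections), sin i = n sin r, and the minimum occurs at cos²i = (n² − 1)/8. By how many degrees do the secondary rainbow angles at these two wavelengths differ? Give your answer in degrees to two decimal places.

At 457 nm (n = 1.339): cos²i = 0.09912 → i = 71.650°, r = 45.141°, D_min = 232.451°, rainbow angle = 52.451°.
At 601 nm (n = 1.331): cos²i = 0.09645 → i = 71.907°, r = 45.575°, D_min = 230.365°, rainbow angle = 50.365°.
Angular width = |52.451° − 50.365°| = 2.086°.

2.09°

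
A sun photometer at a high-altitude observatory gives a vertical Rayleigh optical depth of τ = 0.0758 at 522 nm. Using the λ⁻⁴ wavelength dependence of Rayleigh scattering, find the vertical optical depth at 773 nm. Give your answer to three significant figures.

τ(773 nm) = τ(522 nm) × (522/773)⁴ = 0.0758 × (0.6753)⁴ = 0.0758 × 0.2080 = 0.0158.

0.0158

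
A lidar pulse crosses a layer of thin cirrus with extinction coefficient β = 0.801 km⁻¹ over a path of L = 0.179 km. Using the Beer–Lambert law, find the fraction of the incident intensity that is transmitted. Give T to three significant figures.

0.866

τ = β·L = 0.801 × 0.179 = 0.1434.
T = exp(−0.1434) = 0.8664.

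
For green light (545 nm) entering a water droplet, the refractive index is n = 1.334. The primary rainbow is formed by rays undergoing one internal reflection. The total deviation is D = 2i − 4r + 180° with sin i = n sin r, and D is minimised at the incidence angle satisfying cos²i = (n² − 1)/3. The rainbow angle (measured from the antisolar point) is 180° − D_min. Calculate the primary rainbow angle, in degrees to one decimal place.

41.9°

cos²i = (1.77956 − 1)/3 = 0.25985; i = arccos(0.50976) = 59.352°.
sin r = sin 59.352°/1.334 = 0.64492; r = 40.159°.
D_min = 2·59.352° − 4·40.159° + 180° = 138.067°.
Rainbow angle = 180° − D_min = 41.933°.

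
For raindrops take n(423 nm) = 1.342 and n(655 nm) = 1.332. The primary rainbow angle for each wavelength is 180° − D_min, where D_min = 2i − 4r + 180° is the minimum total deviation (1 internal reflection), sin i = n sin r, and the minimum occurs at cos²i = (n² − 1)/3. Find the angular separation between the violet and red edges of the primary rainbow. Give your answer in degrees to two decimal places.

At 423 nm (n = 1.342): cos²i = 0.26699 → i = 58.888°, r = 39.641°, D_min = 139.213°, rainbow angle = 40.787°.
At 655 nm (n = 1.332): cos²i = 0.25807 → i = 59.469°, r = 40.290°, D_min = 137.776°, rainbow angle = 42.224°.
Angular width = |40.787° − 42.224°| = 1.437°.

1.44°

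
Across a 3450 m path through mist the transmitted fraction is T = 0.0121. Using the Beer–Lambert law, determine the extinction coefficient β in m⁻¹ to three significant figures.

Beer–Lambert: T = exp(−βL) ⇒ β = −ln(T)/L = −ln(0.0121)/3450 = 4.4145/3450 = 0.00128 m⁻¹.

0.00128 m⁻¹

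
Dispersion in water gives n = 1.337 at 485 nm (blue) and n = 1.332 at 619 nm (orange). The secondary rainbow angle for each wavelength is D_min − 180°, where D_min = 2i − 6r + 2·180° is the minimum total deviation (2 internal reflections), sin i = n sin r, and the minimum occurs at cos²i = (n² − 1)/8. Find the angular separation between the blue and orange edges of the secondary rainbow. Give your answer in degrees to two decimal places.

At 485 nm (n = 1.337): cos²i = 0.09845 → i = 71.714°, r = 45.249°, D_min = 231.934°, rainbow angle = 51.934°.
At 619 nm (n = 1.332): cos²i = 0.09678 → i = 71.875°, r = 45.520°, D_min = 230.628°, rainbow angle = 50.628°.
Angular width = |51.934° − 50.628°| = 1.305°.

1.31°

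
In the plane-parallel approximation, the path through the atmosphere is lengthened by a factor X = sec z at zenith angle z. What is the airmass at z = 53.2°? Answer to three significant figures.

1.67

X = sec z = 1/cos 53.2° = 1/0.5990 = 1.6694.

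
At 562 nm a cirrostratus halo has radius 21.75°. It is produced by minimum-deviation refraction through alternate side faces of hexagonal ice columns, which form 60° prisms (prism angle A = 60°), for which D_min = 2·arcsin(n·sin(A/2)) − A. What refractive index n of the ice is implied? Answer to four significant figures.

1.309

Rearranging: n = sin((D_min + A)/2) / sin(A/2).
(D_min + A)/2 = (21.75° + 60°)/2 = 40.875°.
n = sin 40.875° / sin 30° = 0.6544 / 0.5000 = 1.3088.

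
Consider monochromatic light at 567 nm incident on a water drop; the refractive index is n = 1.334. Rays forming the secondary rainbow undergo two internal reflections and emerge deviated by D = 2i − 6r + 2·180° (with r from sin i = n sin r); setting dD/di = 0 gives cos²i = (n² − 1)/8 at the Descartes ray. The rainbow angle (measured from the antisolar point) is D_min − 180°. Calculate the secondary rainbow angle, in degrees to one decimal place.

51.2°

cos²i = (1.77956 − 1)/8 = 0.09744; i = arccos(0.31216) = 71.810°.
sin r = sin 71.810°/1.334 = 0.71217; r = 45.411°.
D_min = 2·71.810° − 6·45.411° + 360° = 231.153°.
Rainbow angle = D_min − 180° = 51.153°.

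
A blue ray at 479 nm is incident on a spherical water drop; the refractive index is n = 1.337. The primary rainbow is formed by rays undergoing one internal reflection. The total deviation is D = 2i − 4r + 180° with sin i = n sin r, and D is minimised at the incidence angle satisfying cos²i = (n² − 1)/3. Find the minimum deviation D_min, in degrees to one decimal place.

cos²i = (1.78757 − 1)/3 = 0.26252; i = arccos(0.51237) = 59.178°.
sin r = sin 59.178°/1.337 = 0.64231; r = 39.964°.
D_min = 2·59.178° − 4·39.964° + 180° = 138.500°.

138.5°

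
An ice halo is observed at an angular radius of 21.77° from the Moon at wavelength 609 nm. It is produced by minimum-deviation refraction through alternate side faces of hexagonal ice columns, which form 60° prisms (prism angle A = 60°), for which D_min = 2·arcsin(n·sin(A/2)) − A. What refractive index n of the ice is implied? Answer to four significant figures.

1.309

Rearranging: n = sin((D_min + A)/2) / sin(A/2).
(D_min + A)/2 = (21.77° + 60°)/2 = 40.885°.
n = sin 40.885° / sin 30° = 0.6545 / 0.5000 = 1.3091.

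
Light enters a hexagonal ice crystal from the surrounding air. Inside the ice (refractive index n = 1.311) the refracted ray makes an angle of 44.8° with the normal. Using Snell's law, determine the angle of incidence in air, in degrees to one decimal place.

67.5°

Snell: sin θ_i = n · sin θ_r = 1.311 × sin 44.8° = 1.311 × 0.7046 = 0.9238.
θ_i = arcsin(0.9238) = 67.48°.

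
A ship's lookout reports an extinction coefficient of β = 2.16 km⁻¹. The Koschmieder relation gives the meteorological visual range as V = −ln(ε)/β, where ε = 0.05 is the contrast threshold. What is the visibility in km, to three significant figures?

V = −ln(0.05) / 2.16 = 2.996 / 2.16 = 1.3869 km.

1.39 km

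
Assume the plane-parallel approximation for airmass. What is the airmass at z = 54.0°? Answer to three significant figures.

1.70

X = sec z = 1/cos 54.0° = 1/0.5878 = 1.7013.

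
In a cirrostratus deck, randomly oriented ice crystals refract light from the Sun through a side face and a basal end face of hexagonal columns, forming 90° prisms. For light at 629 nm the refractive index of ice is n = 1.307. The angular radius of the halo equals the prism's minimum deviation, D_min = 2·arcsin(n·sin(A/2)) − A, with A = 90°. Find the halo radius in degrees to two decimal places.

n·sin(A/2) = 1.307 × sin 45° = 1.307 × 0.7071 = 0.9242.
D_min = 2·arcsin(0.9242) − 90° = 2 × 67.546° − 90° = 45.093°.

45.09°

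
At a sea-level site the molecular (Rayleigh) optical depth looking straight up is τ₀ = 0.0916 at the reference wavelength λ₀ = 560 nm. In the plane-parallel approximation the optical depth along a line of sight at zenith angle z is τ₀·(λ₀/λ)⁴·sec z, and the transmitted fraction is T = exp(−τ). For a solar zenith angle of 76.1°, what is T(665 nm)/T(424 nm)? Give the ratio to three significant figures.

Airmass: sec 76.1° = 4.1627.
τ(665 nm) = 0.0916 × (560/665)⁴ × 4.1627 = 0.0916 × 0.5029 × 4.1627 = 0.1918.
τ(424 nm) = 0.0916 × (560/424)⁴ × 4.1627 = 0.0916 × 3.0429 × 4.1627 = 1.1603.
T(665)/T(424) = exp(τ_B − τ_A) = exp(0.9685) = 2.6341.

2.63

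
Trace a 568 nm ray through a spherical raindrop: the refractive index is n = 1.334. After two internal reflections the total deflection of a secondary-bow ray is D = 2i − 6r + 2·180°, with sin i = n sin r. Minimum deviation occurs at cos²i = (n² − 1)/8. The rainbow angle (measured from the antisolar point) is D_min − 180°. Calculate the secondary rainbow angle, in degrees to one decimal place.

51.2°

cos²i = (1.77956 − 1)/8 = 0.09744; i = arccos(0.31216) = 71.810°.
sin r = sin 71.810°/1.334 = 0.71217; r = 45.411°.
D_min = 2·71.810° − 6·45.411° + 360° = 231.153°.
Rainbow angle = D_min − 180° = 51.153°.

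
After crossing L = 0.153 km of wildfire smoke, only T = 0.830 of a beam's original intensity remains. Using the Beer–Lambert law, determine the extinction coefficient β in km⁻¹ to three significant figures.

1.22 km⁻¹

Beer–Lambert: T = exp(−βL) ⇒ β = −ln(T)/L = −ln(0.830)/0.153 = 0.1863/0.153 = 1.218 km⁻¹.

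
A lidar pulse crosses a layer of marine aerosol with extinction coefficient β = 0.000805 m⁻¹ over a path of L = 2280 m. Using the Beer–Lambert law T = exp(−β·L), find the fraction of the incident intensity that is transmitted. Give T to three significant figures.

τ = β·L = 0.000805 × 2280 = 1.8354.
T = exp(−1.8354) = 0.1595.

0.160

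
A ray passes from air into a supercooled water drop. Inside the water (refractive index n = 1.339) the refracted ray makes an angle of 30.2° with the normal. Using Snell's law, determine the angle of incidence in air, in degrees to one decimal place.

42.3°

Snell: sin θ_i = n · sin θ_r = 1.339 × sin 30.2° = 1.339 × 0.5030 = 0.6735.
θ_i = arcsin(0.6735) = 42.34°.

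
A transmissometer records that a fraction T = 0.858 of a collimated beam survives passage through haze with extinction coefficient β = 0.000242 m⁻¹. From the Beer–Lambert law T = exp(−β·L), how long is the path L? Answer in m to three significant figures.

Beer–Lambert: T = exp(−βL) ⇒ L = −ln(T)/β = −ln(0.858)/0.000242 = 0.1532/0.000242 = 632.9 m.

633 m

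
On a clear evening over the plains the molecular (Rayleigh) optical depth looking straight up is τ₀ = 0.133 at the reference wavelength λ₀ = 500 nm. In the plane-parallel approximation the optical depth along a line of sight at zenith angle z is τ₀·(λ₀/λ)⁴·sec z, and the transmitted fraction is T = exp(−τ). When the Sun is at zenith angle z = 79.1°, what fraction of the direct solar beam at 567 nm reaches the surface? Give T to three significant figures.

0.654

sec 79.1° = 5.2883.
τ = 0.133 × (500/567)⁴ × 5.2883 = 0.133 × 0.6047 × 5.2883 = 0.4253.
T = exp(−0.4253) = 0.6536.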